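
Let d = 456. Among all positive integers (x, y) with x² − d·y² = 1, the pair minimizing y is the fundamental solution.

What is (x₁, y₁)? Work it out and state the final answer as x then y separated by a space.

1025 48

d=456: √d = [21; 2,1,4,1,2,42] (ℓ=6, even), read p_5/q_5
i=0: a=21 ⇒ p=21, q=1
…
i=3: a=4 ⇒ p=299, q=14
i=4: a=1 ⇒ p=363, q=17
i=5: a=2 ⇒ p=1025, q=48
→ (1025, 48).  Check: 1025²=1050625, 456·48²=1050624, difference 1.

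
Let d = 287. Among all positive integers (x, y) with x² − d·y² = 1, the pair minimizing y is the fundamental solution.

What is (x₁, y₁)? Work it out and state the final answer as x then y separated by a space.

288 17

√287 = [16; 1,15,1,32, …], period ℓ=4 (even) → k=3
a_0=16:  p_0=16·1+0=16,  q_0=16·0+1=1
…
a_2=15:  p_2=15·17+16=271,  q_2=15·1+1=16
a_3=1:  p_3=1·271+17=288,  q_3=1·16+1=17
→ (288, 17).  Check: 288²=82944, 287·17²=82943, difference 1.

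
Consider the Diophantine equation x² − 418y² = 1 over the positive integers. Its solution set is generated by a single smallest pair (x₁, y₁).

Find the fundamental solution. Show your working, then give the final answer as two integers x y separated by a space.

√418 → a₀=20, period (2,4,20,4,2,40); ℓ=6 even so k=5
a_0=20:  p_0=20·1+0=20,  q_0=20·0+1=1
a_1=2:  p_1=2·20+1=41,  q_1=2·1+0=2
a_2=4:  p_2=4·41+20=184,  q_2=4·2+1=9
a_3=20:  p_3=20·184+41=3721,  q_3=20·9+2=182
a_4=4:  p_4=4·3721+184=15068,  q_4=4·182+9=737
a_5=2:  p_5=2·15068+3721=33857,  q_5=2·737+182=1656
fundamental: x₁=33857, y₁=1656  (since 1146296449 − 418·2742336 = 1)

33857 1656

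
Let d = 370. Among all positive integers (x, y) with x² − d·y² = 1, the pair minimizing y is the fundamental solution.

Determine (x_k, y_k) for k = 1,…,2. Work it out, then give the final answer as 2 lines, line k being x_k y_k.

√370 → a₀=19, period (4,4,38); ℓ=3 odd so k=5
a_0=19:  p_0=19·1+0=19,  q_0=19·0+1=1
…
a_2=4:  p_2=4·77+19=327,  q_2=4·4+1=17
…
a_4=4:  p_4=4·12503+327=50339,  q_4=4·650+17=2617
a_5=4:  p_5=4·50339+12503=213859,  q_5=4·2617+650=11118
(x₁, y₁) = (213859, 11118);  213859² − 370·11118² = 1 ✓
(213859+11118√370)^2 = 91471343761 + 4755368724√370

213859 11118
91471343761 4755368724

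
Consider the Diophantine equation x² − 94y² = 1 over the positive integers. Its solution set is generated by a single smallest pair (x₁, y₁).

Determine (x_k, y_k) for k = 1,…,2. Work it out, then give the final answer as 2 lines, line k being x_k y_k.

2143295 221064
9187426914049 947610731760

√94 = [9; 1,2,3,1,1,…,2,1,18, …], period ℓ=16 (even) → k=15
k=0  a_k=9  p_k/q_k = 9/1
k=1  a_k=1  p_k/q_k = 10/1
k=2  a_k=2  p_k/q_k = 29/3
…
k=6  a_k=5  p_k/q_k = 1241/128
…
k=11  a_k=1  p_k/q_k = 99455/10258
…
k=14  a_k=2  p_k/q_k = 1490361/153719
k=15  a_k=1  p_k/q_k = 2143295/221064
(x₁, y₁) = (2143295, 221064);  2143295² − 94·221064² = 1 ✓
(2143295+221064√94)^2 = 9187426914049 + 947610731760√94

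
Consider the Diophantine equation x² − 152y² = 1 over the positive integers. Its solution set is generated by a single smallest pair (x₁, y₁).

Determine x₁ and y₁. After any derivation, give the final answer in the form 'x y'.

37 3

√152 → a₀=12, period (3,24); ℓ=2 even so k=1
k=0  a_k=12  p_k/q_k = 12/1
k=1  a_k=3  p_k/q_k = 37/3
fundamental: x₁=37, y₁=3  (since 1369 − 152·9 = 1)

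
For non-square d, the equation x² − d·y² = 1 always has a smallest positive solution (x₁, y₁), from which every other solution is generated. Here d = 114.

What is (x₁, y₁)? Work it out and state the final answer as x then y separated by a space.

1025 96

[10; 1,2,10,2,1,20] for √114; ℓ=6 ⇒ convergent index 5
i=0: a=10 ⇒ p=10, q=1
i=1: a=1 ⇒ p=11, q=1
…
i=3: a=10 ⇒ p=331, q=31
i=4: a=2 ⇒ p=694, q=65
i=5: a=1 ⇒ p=1025, q=96
(x₁, y₁) = (1025, 96);  1025² − 114·96² = 1 ✓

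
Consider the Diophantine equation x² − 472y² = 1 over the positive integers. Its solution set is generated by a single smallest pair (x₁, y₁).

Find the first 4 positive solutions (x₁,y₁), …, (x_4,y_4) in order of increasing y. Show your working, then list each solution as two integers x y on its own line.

√472 = [21; 1,2,1,1,1,…,2,1,42, …], period ℓ=14 (even) → k=13
k=0  a_k=21  p_k/q_k = 21/1
k=1  a_k=1  p_k/q_k = 22/1
k=2  a_k=2  p_k/q_k = 65/3
…
k=4  a_k=1  p_k/q_k = 152/7
…
k=9  a_k=1  p_k/q_k = 30003/1381
k=10  a_k=1  p_k/q_k = 54227/2496
k=11  a_k=1  p_k/q_k = 84230/3877
k=12  a_k=2  p_k/q_k = 222687/10250
k=13  a_k=1  p_k/q_k = 306917/14127
fundamental: x₁=306917, y₁=14127  (since 94198044889 − 472·199572129 = 1)
(x_2, y_2) = (306917·306917 + 472·14127·14127, 306917·14127 + 14127·306917) = (188396089777, 8671632918)
(x_3, y_3) = (306917·188396089777 + 472·14127·8671632918, 306917·8671632918 + 14127·188396089777) = (115643925371868101, 5322943120573485)
(x_4, y_4) = (306917·115643925371868101 + 472·14127·5322943120573485, 306917·5322943120573485 + 14127·115643925371868101) = (70986173286526887819457, 3267403467465432958572)

306917 14127
188396089777 8671632918
115643925371868101 5322943120573485
70986173286526887819457 3267403467465432958572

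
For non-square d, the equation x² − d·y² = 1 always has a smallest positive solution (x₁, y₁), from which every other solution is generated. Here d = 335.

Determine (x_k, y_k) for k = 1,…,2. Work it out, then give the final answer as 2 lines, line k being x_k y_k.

√335 → a₀=18, period (3,3,3,36); ℓ=4 even so k=3
i=0: a=18 ⇒ p=18, q=1
…
i=2: a=3 ⇒ p=183, q=10
i=3: a=3 ⇒ p=604, q=33
fundamental: x₁=604, y₁=33  (since 364816 − 335·1089 = 1)
n=2: (604,33)∘(604,33) = (604·604+335·33·33, 604·33+33·604) = (729631,39864)

604 33
729631 39864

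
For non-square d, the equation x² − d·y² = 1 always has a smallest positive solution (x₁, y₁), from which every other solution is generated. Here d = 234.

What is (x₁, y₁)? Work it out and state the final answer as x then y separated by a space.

5201 340

√234 = [15; 3,2,1,2,1,2,3,30, …], period ℓ=8 (even) → k=7
k=0  a_k=15  p_k/q_k = 15/1
k=1  a_k=3  p_k/q_k = 46/3
…
k=6  a_k=2  p_k/q_k = 1545/101
k=7  a_k=3  p_k/q_k = 5201/340
→ (5201, 340).  Check: 5201²=27050401, 234·340²=27050400, difference 1.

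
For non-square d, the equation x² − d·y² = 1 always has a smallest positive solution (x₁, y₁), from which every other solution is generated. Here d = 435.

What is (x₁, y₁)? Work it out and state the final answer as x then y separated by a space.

√435 → a₀=20, period (1,5,1,40); ℓ=4 even so k=3
a_0=20:  p_0=20·1+0=20,  q_0=20·0+1=1
…
a_2=5:  p_2=5·21+20=125,  q_2=5·1+1=6
a_3=1:  p_3=1·125+21=146,  q_3=1·6+1=7
fundamental: x₁=146, y₁=7  (since 21316 − 435·49 = 1)

146 7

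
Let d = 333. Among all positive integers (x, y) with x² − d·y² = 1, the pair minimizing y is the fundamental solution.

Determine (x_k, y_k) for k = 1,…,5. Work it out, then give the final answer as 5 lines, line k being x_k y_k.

√333 = [18; 4,36, …], period ℓ=2 (even) → k=1
k=0  a_k=18  p_k/q_k = 18/1
k=1  a_k=4  p_k/q_k = 73/4
(x₁, y₁) = (73, 4);  73² − 333·4² = 1 ✓
k=2:  x_2 = 73·73+333·4·4 = 10657,  y_2 = 73·4+4·73 = 584
k=3:  x_3 = 73·10657+333·4·584 = 1555849,  y_3 = 73·584+4·10657 = 85260
k=4:  x_4 = 73·1555849+333·4·85260 = 227143297,  y_4 = 73·85260+4·1555849 = 12447376
k=5:  x_5 = 73·227143297+333·4·12447376 = 33161365513,  y_5 = 73·12447376+4·227143297 = 1817231636

73 4
10657 584
1555849 85260
227143297 12447376
33161365513 1817231636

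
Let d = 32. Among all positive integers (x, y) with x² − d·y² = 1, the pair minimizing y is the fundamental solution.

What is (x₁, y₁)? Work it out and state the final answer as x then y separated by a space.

√32 = [5; 1,1,1,10, …], period ℓ=4 (even) → k=3
i=0: a=5 ⇒ p=5, q=1
…
i=2: a=1 ⇒ p=11, q=2
i=3: a=1 ⇒ p=17, q=3
(x₁, y₁) = (17, 3);  17² − 32·3² = 1 ✓

17 3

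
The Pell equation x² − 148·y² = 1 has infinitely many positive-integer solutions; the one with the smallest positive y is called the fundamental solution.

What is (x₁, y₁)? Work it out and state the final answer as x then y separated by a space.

73 6

√148 → a₀=12, period (6,24); ℓ=2 even so k=1
k=0  a_k=12  p_k/q_k = 12/1
k=1  a_k=6  p_k/q_k = 73/6
→ (73, 6).  Check: 73²=5329, 148·6²=5328, difference 1.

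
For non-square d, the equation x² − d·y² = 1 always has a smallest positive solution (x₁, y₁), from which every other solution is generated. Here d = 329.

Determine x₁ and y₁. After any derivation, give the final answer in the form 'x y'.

d=329: √d = [18; 7,4,2,1,1,4,1,1,2,4,7,36] (ℓ=12, even), read p_11/q_11
i=0: a=18 ⇒ p=18, q=1
i=1: a=7 ⇒ p=127, q=7
i=2: a=4 ⇒ p=526, q=29
i=3: a=2 ⇒ p=1179, q=65
…
i=5: a=1 ⇒ p=2884, q=159
…
i=9: a=2 ⇒ p=74857, q=4127
i=10: a=4 ⇒ p=328794, q=18127
i=11: a=7 ⇒ p=2376415, q=131016
→ (2376415, 131016).  Check: 2376415²=5647348252225, 329·131016²=5647348252224, difference 1.

2376415 131016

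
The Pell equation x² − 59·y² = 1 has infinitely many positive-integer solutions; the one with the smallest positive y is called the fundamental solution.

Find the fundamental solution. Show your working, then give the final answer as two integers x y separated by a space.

530 69

d=59: √d = [7; 1,2,7,2,1,14] (ℓ=6, even), read p_5/q_5
k=0  a_k=7  p_k/q_k = 7/1
k=1  a_k=1  p_k/q_k = 8/1
…
k=3  a_k=7  p_k/q_k = 169/22
k=4  a_k=2  p_k/q_k = 361/47
k=5  a_k=1  p_k/q_k = 530/69
fundamental: x₁=530, y₁=69  (since 280900 − 59·4761 = 1)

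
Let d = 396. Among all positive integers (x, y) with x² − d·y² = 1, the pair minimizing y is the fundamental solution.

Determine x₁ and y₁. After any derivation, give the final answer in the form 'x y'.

199 10

[19; 1,8,1,38] for √396; ℓ=4 ⇒ convergent index 3
k=0  a_k=19  p_k/q_k = 19/1
…
k=2  a_k=8  p_k/q_k = 179/9
k=3  a_k=1  p_k/q_k = 199/10
fundamental: x₁=199, y₁=10  (since 39601 − 396·100 = 1)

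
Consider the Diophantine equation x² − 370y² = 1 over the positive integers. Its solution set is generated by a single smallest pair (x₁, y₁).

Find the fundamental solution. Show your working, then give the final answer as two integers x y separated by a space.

d=370: √d = [19; 4,4,38] (ℓ=3, odd), read p_5/q_5
i=0: a=19 ⇒ p=19, q=1
…
i=2: a=4 ⇒ p=327, q=17
i=3: a=38 ⇒ p=12503, q=650
i=4: a=4 ⇒ p=50339, q=2617
i=5: a=4 ⇒ p=213859, q=11118
(x₁, y₁) = (213859, 11118);  213859² − 370·11118² = 1 ✓

213859 11118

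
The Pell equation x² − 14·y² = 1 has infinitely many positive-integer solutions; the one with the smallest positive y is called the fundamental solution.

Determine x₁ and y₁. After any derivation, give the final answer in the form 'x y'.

[3; 1,2,1,6] for √14; ℓ=4 ⇒ convergent index 3
k=0  a_k=3  p_k/q_k = 3/1
…
k=2  a_k=2  p_k/q_k = 11/3
k=3  a_k=1  p_k/q_k = 15/4
→ (15, 4).  Check: 15²=225, 14·4²=224, difference 1.

15 4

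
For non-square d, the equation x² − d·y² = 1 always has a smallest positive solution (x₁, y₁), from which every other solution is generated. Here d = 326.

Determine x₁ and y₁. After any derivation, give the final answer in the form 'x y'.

√326 = [18; 18,36, …], period ℓ=2 (even) → k=1
step 0: (18, 1)  from 18·(1,0) + (0,1)
step 1: (325, 18)  from 18·(18,1) + (1,0)
fundamental: x₁=325, y₁=18  (since 105625 − 326·324 = 1)

325 18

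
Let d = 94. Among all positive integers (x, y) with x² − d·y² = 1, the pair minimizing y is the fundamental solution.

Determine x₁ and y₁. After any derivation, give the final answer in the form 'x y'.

2143295 221064

[9; 1,2,3,1,1,…,2,1,18] for √94; ℓ=16 ⇒ convergent index 15
a_0=9:  p_0=9·1+0=9,  q_0=9·0+1=1
a_1=1:  p_1=1·9+1=10,  q_1=1·1+0=1
a_2=2:  p_2=2·10+9=29,  q_2=2·1+1=3
a_3=3:  p_3=3·29+10=97,  q_3=3·3+1=10
a_4=1:  p_4=1·97+29=126,  q_4=1·10+3=13
…
a_6=5:  p_6=5·223+126=1241,  q_6=5·23+13=128
a_7=1:  p_7=1·1241+223=1464,  q_7=1·128+23=151
a_8=8:  p_8=8·1464+1241=12953,  q_8=8·151+128=1336
a_9=1:  p_9=1·12953+1464=14417,  q_9=1·1336+151=1487
a_10=5:  p_10=5·14417+12953=85038,  q_10=5·1487+1336=8771
a_11=1:  p_11=1·85038+14417=99455,  q_11=1·8771+1487=10258
a_12=1:  p_12=1·99455+85038=184493,  q_12=1·10258+8771=19029
a_13=3:  p_13=3·184493+99455=652934,  q_13=3·19029+10258=67345
a_14=2:  p_14=2·652934+184493=1490361,  q_14=2·67345+19029=153719
a_15=1:  p_15=1·1490361+652934=2143295,  q_15=1·153719+67345=221064
(x₁, y₁) = (2143295, 221064);  2143295² − 94·221064² = 1 ✓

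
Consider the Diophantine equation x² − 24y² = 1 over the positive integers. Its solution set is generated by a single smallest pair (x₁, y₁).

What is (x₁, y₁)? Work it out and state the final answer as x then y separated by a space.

d=24: √d = [4; 1,8] (ℓ=2, even), read p_1/q_1
i=0: a=4 ⇒ p=4, q=1
i=1: a=1 ⇒ p=5, q=1
→ (5, 1).  Check: 5²=25, 24·1²=24, difference 1.

5 1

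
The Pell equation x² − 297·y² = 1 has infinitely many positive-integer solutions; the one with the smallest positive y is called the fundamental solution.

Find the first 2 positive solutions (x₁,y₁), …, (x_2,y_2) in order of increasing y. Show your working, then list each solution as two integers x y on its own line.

√297 = [17; 4,3,1,1,2,1,1,3,4,34, …], period ℓ=10 (even) → k=9
a_0=17:  p_0=17·1+0=17,  q_0=17·0+1=1
…
a_2=3:  p_2=3·69+17=224,  q_2=3·4+1=13
…
a_4=1:  p_4=1·293+224=517,  q_4=1·17+13=30
a_5=2:  p_5=2·517+293=1327,  q_5=2·30+17=77
a_6=1:  p_6=1·1327+517=1844,  q_6=1·77+30=107
a_7=1:  p_7=1·1844+1327=3171,  q_7=1·107+77=184
a_8=3:  p_8=3·3171+1844=11357,  q_8=3·184+107=659
a_9=4:  p_9=4·11357+3171=48599,  q_9=4·659+184=2820
(x₁, y₁) = (48599, 2820);  48599² − 297·2820² = 1 ✓
n=2: (48599,2820)∘(48599,2820) = (48599·48599+297·2820·2820, 48599·2820+2820·48599) = (4723725601,274098360)

48599 2820
4723725601 274098360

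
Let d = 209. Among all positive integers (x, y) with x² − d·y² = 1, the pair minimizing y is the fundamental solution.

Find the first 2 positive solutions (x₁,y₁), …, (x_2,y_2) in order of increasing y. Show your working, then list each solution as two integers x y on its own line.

√209 → a₀=14, period (2,5,3,2,3,5,2,28); ℓ=8 even so k=7
k=0  a_k=14  p_k/q_k = 14/1
k=1  a_k=2  p_k/q_k = 29/2
k=2  a_k=5  p_k/q_k = 159/11
k=3  a_k=3  p_k/q_k = 506/35
…
k=5  a_k=3  p_k/q_k = 4019/278
k=6  a_k=5  p_k/q_k = 21266/1471
k=7  a_k=2  p_k/q_k = 46551/3220
fundamental: x₁=46551, y₁=3220  (since 2166995601 − 209·10368400 = 1)
n=2: (46551,3220)∘(46551,3220) = (46551·46551+209·3220·3220, 46551·3220+3220·46551) = (4333991201,299788440)

46551 3220
4333991201 299788440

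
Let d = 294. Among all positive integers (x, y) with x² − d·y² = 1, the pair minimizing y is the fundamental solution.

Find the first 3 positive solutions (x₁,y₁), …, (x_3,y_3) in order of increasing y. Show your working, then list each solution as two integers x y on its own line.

[17; 6,1,4,1,6,34] for √294; ℓ=6 ⇒ convergent index 5
a_0=17:  p_0=17·1+0=17,  q_0=17·0+1=1
…
a_2=1:  p_2=1·103+17=120,  q_2=1·6+1=7
a_3=4:  p_3=4·120+103=583,  q_3=4·7+6=34
a_4=1:  p_4=1·583+120=703,  q_4=1·34+7=41
a_5=6:  p_5=6·703+583=4801,  q_5=6·41+34=280
(x₁, y₁) = (4801, 280);  4801² − 294·280² = 1 ✓
k=2:  x_2 = 4801·4801+294·280·280 = 46099201,  y_2 = 4801·280+280·4801 = 2688560
k=3:  x_3 = 4801·46099201+294·280·2688560 = 442644523201,  y_3 = 4801·2688560+280·46099201 = 25815552840

4801 280
46099201 2688560
442644523201 25815552840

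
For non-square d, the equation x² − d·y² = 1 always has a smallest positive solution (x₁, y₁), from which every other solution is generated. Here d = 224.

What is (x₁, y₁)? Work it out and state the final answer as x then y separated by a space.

15 1

d=224: √d = [14; 1,28] (ℓ=2, even), read p_1/q_1
a_0=14:  p_0=14·1+0=14,  q_0=14·0+1=1
a_1=1:  p_1=1·14+1=15,  q_1=1·1+0=1
fundamental: x₁=15, y₁=1  (since 225 − 224·1 = 1)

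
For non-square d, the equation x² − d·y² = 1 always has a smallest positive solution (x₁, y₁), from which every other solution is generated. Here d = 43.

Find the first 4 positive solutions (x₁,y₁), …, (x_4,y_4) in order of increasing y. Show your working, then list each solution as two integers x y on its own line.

√43 → a₀=6, period (1,1,3,1,5,1,3,1,1,12); ℓ=10 even so k=9
a_0=6:  p_0=6·1+0=6,  q_0=6·0+1=1
…
a_2=1:  p_2=1·7+6=13,  q_2=1·1+1=2
a_3=3:  p_3=3·13+7=46,  q_3=3·2+1=7
…
a_6=1:  p_6=1·341+59=400,  q_6=1·52+9=61
…
a_8=1:  p_8=1·1541+400=1941,  q_8=1·235+61=296
a_9=1:  p_9=1·1941+1541=3482,  q_9=1·296+235=531
fundamental: x₁=3482, y₁=531  (since 12124324 − 43·281961 = 1)
(x_2, y_2) = (3482·3482 + 43·531·531, 3482·531 + 531·3482) = (24248647, 3697884)
(x_3, y_3) = (3482·24248647 + 43·531·3697884, 3482·3697884 + 531·24248647) = (168867574226, 25752063645)
(x_4, y_4) = (3482·168867574226 + 43·531·25752063645, 3482·25752063645 + 531·168867574226) = (1175993762661217, 179337367525896)

3482 531
24248647 3697884
168867574226 25752063645
1175993762661217 179337367525896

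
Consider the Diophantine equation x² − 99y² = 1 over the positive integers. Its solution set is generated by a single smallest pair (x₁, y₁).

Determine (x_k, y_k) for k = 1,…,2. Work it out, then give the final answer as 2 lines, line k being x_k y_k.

10 1
199 20

d=99: √d = [9; 1,18] (ℓ=2, even), read p_1/q_1
step 0: (9, 1)  from 9·(1,0) + (0,1)
step 1: (10, 1)  from 1·(9,1) + (1,0)
fundamental: x₁=10, y₁=1  (since 100 − 99·1 = 1)
n=2: (10,1)∘(10,1) = (10·10+99·1·1, 10·1+1·10) = (199,20)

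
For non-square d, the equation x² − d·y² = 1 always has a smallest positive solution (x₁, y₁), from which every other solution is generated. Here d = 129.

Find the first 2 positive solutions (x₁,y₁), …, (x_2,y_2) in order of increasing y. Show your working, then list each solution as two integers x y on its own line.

d=129: √d = [11; 2,1,3,1,6,1,3,1,2,22] (ℓ=10, even), read p_9/q_9
step 0: (11, 1)  from 11·(1,0) + (0,1)
…
step 2: (34, 3)  from 1·(23,2) + (11,1)
step 3: (125, 11)  from 3·(34,3) + (23,2)
…
step 5: (1079, 95)  from 6·(159,14) + (125,11)
step 6: (1238, 109)  from 1·(1079,95) + (159,14)
step 7: (4793, 422)  from 3·(1238,109) + (1079,95)
step 8: (6031, 531)  from 1·(4793,422) + (1238,109)
step 9: (16855, 1484)  from 2·(6031,531) + (4793,422)
fundamental: x₁=16855, y₁=1484  (since 284091025 − 129·2202256 = 1)
n=2: (16855,1484)∘(16855,1484) = (16855·16855+129·1484·1484, 16855·1484+1484·16855) = (568182049,50025640)

16855 1484
568182049 50025640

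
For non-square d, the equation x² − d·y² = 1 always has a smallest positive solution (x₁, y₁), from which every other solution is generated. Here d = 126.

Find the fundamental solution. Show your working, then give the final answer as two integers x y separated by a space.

449 40

√126 = [11; 4,2,4,22, …], period ℓ=4 (even) → k=3
k=0  a_k=11  p_k/q_k = 11/1
k=1  a_k=4  p_k/q_k = 45/4
k=2  a_k=2  p_k/q_k = 101/9
k=3  a_k=4  p_k/q_k = 449/40
(x₁, y₁) = (449, 40);  449² − 126·40² = 1 ✓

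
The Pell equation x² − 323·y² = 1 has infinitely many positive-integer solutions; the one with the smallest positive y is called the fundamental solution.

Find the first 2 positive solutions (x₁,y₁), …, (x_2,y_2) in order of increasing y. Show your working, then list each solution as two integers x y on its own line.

18 1
647 36

√323 → a₀=17, period (1,34); ℓ=2 even so k=1
a_0=17:  p_0=17·1+0=17,  q_0=17·0+1=1
a_1=1:  p_1=1·17+1=18,  q_1=1·1+0=1
(x₁, y₁) = (18, 1);  18² − 323·1² = 1 ✓
n=2: (18,1)∘(18,1) = (18·18+323·1·1, 18·1+1·18) = (647,36)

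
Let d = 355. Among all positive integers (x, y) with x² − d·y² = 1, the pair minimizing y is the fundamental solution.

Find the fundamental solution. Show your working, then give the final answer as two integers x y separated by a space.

954809 50676

[18; 1,5,3,3,1,6,1,3,3,5,1,36] for √355; ℓ=12 ⇒ convergent index 11
a_0=18:  p_0=18·1+0=18,  q_0=18·0+1=1
…
a_4=3:  p_4=3·358+113=1187,  q_4=3·19+6=63
a_5=1:  p_5=1·1187+358=1545,  q_5=1·63+19=82
a_6=6:  p_6=6·1545+1187=10457,  q_6=6·82+63=555
…
a_9=3:  p_9=3·46463+12002=151391,  q_9=3·2466+637=8035
a_10=5:  p_10=5·151391+46463=803418,  q_10=5·8035+2466=42641
a_11=1:  p_11=1·803418+151391=954809,  q_11=1·42641+8035=50676
(x₁, y₁) = (954809, 50676);  954809² − 355·50676² = 1 ✓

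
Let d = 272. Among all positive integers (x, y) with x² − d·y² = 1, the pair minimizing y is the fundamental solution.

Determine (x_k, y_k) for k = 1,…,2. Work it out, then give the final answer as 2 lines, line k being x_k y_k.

33 2
2177 132

√272 = [16; 2,32, …], period ℓ=2 (even) → k=1
step 0: (16, 1)  from 16·(1,0) + (0,1)
step 1: (33, 2)  from 2·(16,1) + (1,0)
fundamental: x₁=33, y₁=2  (since 1089 − 272·4 = 1)
(33+2√272)^2 = 2177 + 132√272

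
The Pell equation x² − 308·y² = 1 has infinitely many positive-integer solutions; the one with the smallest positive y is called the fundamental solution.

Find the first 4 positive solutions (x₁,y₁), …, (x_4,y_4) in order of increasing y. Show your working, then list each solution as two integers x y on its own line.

351 20
246401 14040
172973151 9856060
121426905601 6918940080

d=308: √d = [17; 1,1,4,1,1,34] (ℓ=6, even), read p_5/q_5
a_0=17:  p_0=17·1+0=17,  q_0=17·0+1=1
a_1=1:  p_1=1·17+1=18,  q_1=1·1+0=1
a_2=1:  p_2=1·18+17=35,  q_2=1·1+1=2
a_3=4:  p_3=4·35+18=158,  q_3=4·2+1=9
a_4=1:  p_4=1·158+35=193,  q_4=1·9+2=11
a_5=1:  p_5=1·193+158=351,  q_5=1·11+9=20
→ (351, 20).  Check: 351²=123201, 308·20²=123200, difference 1.
k=2:  x_2 = 351·351+308·20·20 = 246401,  y_2 = 351·20+20·351 = 14040
k=3:  x_3 = 351·246401+308·20·14040 = 172973151,  y_3 = 351·14040+20·246401 = 9856060
k=4:  x_4 = 351·172973151+308·20·9856060 = 121426905601,  y_4 = 351·9856060+20·172973151 = 6918940080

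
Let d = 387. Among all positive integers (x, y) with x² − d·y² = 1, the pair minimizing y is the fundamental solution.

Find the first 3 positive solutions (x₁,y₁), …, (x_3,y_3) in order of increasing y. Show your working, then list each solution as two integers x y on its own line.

√387 = [19; 1,2,19,2,1,38, …], period ℓ=6 (even) → k=5
k=0  a_k=19  p_k/q_k = 19/1
…
k=3  a_k=19  p_k/q_k = 1141/58
k=4  a_k=2  p_k/q_k = 2341/119
k=5  a_k=1  p_k/q_k = 3482/177
fundamental: x₁=3482, y₁=177  (since 12124324 − 387·31329 = 1)
k=2:  x_2 = 3482·3482+387·177·177 = 24248647,  y_2 = 3482·177+177·3482 = 1232628
k=3:  x_3 = 3482·24248647+387·177·1232628 = 168867574226,  y_3 = 3482·1232628+177·24248647 = 8584021215

3482 177
24248647 1232628
168867574226 8584021215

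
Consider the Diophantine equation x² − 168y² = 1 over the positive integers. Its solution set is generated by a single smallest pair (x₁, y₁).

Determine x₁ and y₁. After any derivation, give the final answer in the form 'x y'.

d=168: √d = [12; 1,24] (ℓ=2, even), read p_1/q_1
i=0: a=12 ⇒ p=12, q=1
i=1: a=1 ⇒ p=13, q=1
(x₁, y₁) = (13, 1);  13² − 168·1² = 1 ✓

13 1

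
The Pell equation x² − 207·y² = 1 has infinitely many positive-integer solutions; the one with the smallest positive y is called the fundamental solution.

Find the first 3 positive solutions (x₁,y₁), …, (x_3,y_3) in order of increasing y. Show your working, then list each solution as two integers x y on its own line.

1151 80
2649601 184160
6099380351 423936240

[14; 2,1,1,2,1,1,2,28] for √207; ℓ=8 ⇒ convergent index 7
a_0=14:  p_0=14·1+0=14,  q_0=14·0+1=1
a_1=2:  p_1=2·14+1=29,  q_1=2·1+0=2
…
a_4=2:  p_4=2·72+43=187,  q_4=2·5+3=13
a_5=1:  p_5=1·187+72=259,  q_5=1·13+5=18
a_6=1:  p_6=1·259+187=446,  q_6=1·18+13=31
a_7=2:  p_7=2·446+259=1151,  q_7=2·31+18=80
(x₁, y₁) = (1151, 80);  1151² − 207·80² = 1 ✓
k=2:  x_2 = 1151·1151+207·80·80 = 2649601,  y_2 = 1151·80+80·1151 = 184160
k=3:  x_3 = 1151·2649601+207·80·184160 = 6099380351,  y_3 = 1151·184160+80·2649601 = 423936240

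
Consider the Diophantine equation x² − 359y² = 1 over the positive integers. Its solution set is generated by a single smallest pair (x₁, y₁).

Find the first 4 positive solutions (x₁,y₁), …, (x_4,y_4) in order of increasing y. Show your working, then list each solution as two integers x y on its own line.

d=359: √d = [18; 1,17,1,36] (ℓ=4, even), read p_3/q_3
i=0: a=18 ⇒ p=18, q=1
i=1: a=1 ⇒ p=19, q=1
i=2: a=17 ⇒ p=341, q=18
i=3: a=1 ⇒ p=360, q=19
fundamental: x₁=360, y₁=19  (since 129600 − 359·361 = 1)
(360+19√359)^2 = 259199 + 13680√359
(360+19√359)^3 = 186622920 + 9849581√359
(360+19√359)^4 = 134368243201 + 7091684640√359

360 19
259199 13680
186622920 9849581
134368243201 7091684640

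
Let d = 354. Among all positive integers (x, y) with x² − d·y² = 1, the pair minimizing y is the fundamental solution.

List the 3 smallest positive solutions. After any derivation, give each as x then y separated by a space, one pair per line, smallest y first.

258065 13716
133195088449 7079239080
68745981000924305 3653807666346684

√354 = [18; 1,4,2,2,18,2,2,4,1,36, …], period ℓ=10 (even) → k=9
a_0=18:  p_0=18·1+0=18,  q_0=18·0+1=1
a_1=1:  p_1=1·18+1=19,  q_1=1·1+0=1
…
a_4=2:  p_4=2·207+94=508,  q_4=2·11+5=27
…
a_6=2:  p_6=2·9351+508=19210,  q_6=2·497+27=1021
…
a_8=4:  p_8=4·47771+19210=210294,  q_8=4·2539+1021=11177
a_9=1:  p_9=1·210294+47771=258065,  q_9=1·11177+2539=13716
(x₁, y₁) = (258065, 13716);  258065² − 354·13716² = 1 ✓
(258065+13716√354)^2 = 133195088449 + 7079239080√354
(258065+13716√354)^3 = 68745981000924305 + 3653807666346684√354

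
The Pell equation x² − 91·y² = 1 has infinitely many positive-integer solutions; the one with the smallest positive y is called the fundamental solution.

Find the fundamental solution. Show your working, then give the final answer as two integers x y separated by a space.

√91 = [9; 1,1,5,1,5,1,1,18, …], period ℓ=8 (even) → k=7
k=0  a_k=9  p_k/q_k = 9/1
…
k=2  a_k=1  p_k/q_k = 19/2
k=3  a_k=5  p_k/q_k = 105/11
k=4  a_k=1  p_k/q_k = 124/13
…
k=6  a_k=1  p_k/q_k = 849/89
k=7  a_k=1  p_k/q_k = 1574/165
(x₁, y₁) = (1574, 165);  1574² − 91·165² = 1 ✓

1574 165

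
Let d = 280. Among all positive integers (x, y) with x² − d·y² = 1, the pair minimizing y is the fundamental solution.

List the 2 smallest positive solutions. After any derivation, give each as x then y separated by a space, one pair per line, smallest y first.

d=280: √d = [16; 1,2,1,2,1,32] (ℓ=6, even), read p_5/q_5
step 0: (16, 1)  from 16·(1,0) + (0,1)
step 1: (17, 1)  from 1·(16,1) + (1,0)
…
step 3: (67, 4)  from 1·(50,3) + (17,1)
step 4: (184, 11)  from 2·(67,4) + (50,3)
step 5: (251, 15)  from 1·(184,11) + (67,4)
fundamental: x₁=251, y₁=15  (since 63001 − 280·225 = 1)
(x_2, y_2) = (251·251 + 280·15·15, 251·15 + 15·251) = (126001, 7530)

251 15
126001 7530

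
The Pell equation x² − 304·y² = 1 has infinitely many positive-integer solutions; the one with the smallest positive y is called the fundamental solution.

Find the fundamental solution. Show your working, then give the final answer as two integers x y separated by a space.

57799 3315

[17; 2,3,2,1,1,1,1,1,2,3,2,34] for √304; ℓ=12 ⇒ convergent index 11
step 0: (17, 1)  from 17·(1,0) + (0,1)
step 1: (35, 2)  from 2·(17,1) + (1,0)
step 2: (122, 7)  from 3·(35,2) + (17,1)
step 3: (279, 16)  from 2·(122,7) + (35,2)
…
step 5: (680, 39)  from 1·(401,23) + (279,16)
step 6: (1081, 62)  from 1·(680,39) + (401,23)
step 7: (1761, 101)  from 1·(1081,62) + (680,39)
step 8: (2842, 163)  from 1·(1761,101) + (1081,62)
step 9: (7445, 427)  from 2·(2842,163) + (1761,101)
step 10: (25177, 1444)  from 3·(7445,427) + (2842,163)
step 11: (57799, 3315)  from 2·(25177,1444) + (7445,427)
fundamental: x₁=57799, y₁=3315  (since 3340724401 − 304·10989225 = 1)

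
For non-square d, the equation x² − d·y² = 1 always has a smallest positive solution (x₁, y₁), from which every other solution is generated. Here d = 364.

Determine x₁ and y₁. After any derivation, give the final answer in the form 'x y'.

4954951 259710

√364 = [19; 12,1,2,3,1,8,1,3,2,1,12,38, …], period ℓ=12 (even) → k=11
step 0: (19, 1)  from 19·(1,0) + (0,1)
…
step 4: (2423, 127)  from 3·(725,38) + (248,13)
step 5: (3148, 165)  from 1·(2423,127) + (725,38)
step 6: (27607, 1447)  from 8·(3148,165) + (2423,127)
step 7: (30755, 1612)  from 1·(27607,1447) + (3148,165)
step 8: (119872, 6283)  from 3·(30755,1612) + (27607,1447)
step 9: (270499, 14178)  from 2·(119872,6283) + (30755,1612)
step 10: (390371, 20461)  from 1·(270499,14178) + (119872,6283)
step 11: (4954951, 259710)  from 12·(390371,20461) + (270499,14178)
fundamental: x₁=4954951, y₁=259710  (since 24551539412401 − 364·67449284100 = 1)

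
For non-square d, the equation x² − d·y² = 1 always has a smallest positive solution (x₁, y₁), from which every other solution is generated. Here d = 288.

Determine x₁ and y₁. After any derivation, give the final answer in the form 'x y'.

√288 = [16; 1,32, …], period ℓ=2 (even) → k=1
a_0=16:  p_0=16·1+0=16,  q_0=16·0+1=1
a_1=1:  p_1=1·16+1=17,  q_1=1·1+0=1
(x₁, y₁) = (17, 1);  17² − 288·1² = 1 ✓

17 1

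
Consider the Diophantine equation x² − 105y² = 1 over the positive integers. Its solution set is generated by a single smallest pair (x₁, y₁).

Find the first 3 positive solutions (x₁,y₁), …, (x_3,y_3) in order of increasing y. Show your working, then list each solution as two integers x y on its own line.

41 4
3361 328
275561 26892

√105 = [10; 4,20, …], period ℓ=2 (even) → k=1
step 0: (10, 1)  from 10·(1,0) + (0,1)
step 1: (41, 4)  from 4·(10,1) + (1,0)
(x₁, y₁) = (41, 4);  41² − 105·4² = 1 ✓
(41+4√105)^2 = 3361 + 328√105
(41+4√105)^3 = 275561 + 26892√105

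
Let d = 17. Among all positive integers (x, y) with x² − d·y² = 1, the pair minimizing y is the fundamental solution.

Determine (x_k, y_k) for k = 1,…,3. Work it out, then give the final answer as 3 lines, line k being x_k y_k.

d=17: √d = [4; 8] (ℓ=1, odd), read p_1/q_1
a_0=4:  p_0=4·1+0=4,  q_0=4·0+1=1
a_1=8:  p_1=8·4+1=33,  q_1=8·1+0=8
→ (33, 8).  Check: 33²=1089, 17·8²=1088, difference 1.
(33+8√17)^2 = 2177 + 528√17
(33+8√17)^3 = 143649 + 34840√17

33 8
2177 528
143649 34840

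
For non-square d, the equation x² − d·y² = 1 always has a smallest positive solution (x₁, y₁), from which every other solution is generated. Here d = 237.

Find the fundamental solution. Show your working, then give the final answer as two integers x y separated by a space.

228151 14820

[15; 2,1,1,7,10,7,1,1,2,30] for √237; ℓ=10 ⇒ convergent index 9
i=0: a=15 ⇒ p=15, q=1
…
i=4: a=7 ⇒ p=585, q=38
i=5: a=10 ⇒ p=5927, q=385
i=6: a=7 ⇒ p=42074, q=2733
…
i=8: a=1 ⇒ p=90075, q=5851
i=9: a=2 ⇒ p=228151, q=14820
fundamental: x₁=228151, y₁=14820  (since 52052878801 − 237·219632400 = 1)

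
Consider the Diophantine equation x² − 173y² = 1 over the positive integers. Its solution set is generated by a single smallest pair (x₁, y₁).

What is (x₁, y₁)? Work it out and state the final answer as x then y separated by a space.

2499849 190060

[13; 6,1,1,6,26] for √173; ℓ=5 ⇒ convergent index 9
i=0: a=13 ⇒ p=13, q=1
…
i=8: a=1 ⇒ p=382343, q=29069
i=9: a=6 ⇒ p=2499849, q=190060
(x₁, y₁) = (2499849, 190060);  2499849² − 173·190060² = 1 ✓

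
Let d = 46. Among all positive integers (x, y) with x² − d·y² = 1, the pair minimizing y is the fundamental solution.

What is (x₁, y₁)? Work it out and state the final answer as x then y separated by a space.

√46 → a₀=6, period (1,3,1,1,2,6,2,1,1,3,1,12); ℓ=12 even so k=11
step 0: (6, 1)  from 6·(1,0) + (0,1)
step 1: (7, 1)  from 1·(6,1) + (1,0)
…
step 3: (34, 5)  from 1·(27,4) + (7,1)
step 4: (61, 9)  from 1·(34,5) + (27,4)
…
step 6: (997, 147)  from 6·(156,23) + (61,9)
…
step 8: (3147, 464)  from 1·(2150,317) + (997,147)
…
step 10: (19038, 2807)  from 3·(5297,781) + (3147,464)
step 11: (24335, 3588)  from 1·(19038,2807) + (5297,781)
fundamental: x₁=24335, y₁=3588  (since 592192225 − 46·12873744 = 1)

24335 3588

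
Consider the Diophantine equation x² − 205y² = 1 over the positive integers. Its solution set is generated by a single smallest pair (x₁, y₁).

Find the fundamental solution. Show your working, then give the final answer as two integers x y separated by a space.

d=205: √d = [14; 3,6,1,4,1,6,3,28] (ℓ=8, even), read p_7/q_7
step 0: (14, 1)  from 14·(1,0) + (0,1)
step 1: (43, 3)  from 3·(14,1) + (1,0)
…
step 5: (1847, 129)  from 1·(1532,107) + (315,22)
step 6: (12614, 881)  from 6·(1847,129) + (1532,107)
step 7: (39689, 2772)  from 3·(12614,881) + (1847,129)
→ (39689, 2772).  Check: 39689²=1575216721, 205·2772²=1575216720, difference 1.

39689 2772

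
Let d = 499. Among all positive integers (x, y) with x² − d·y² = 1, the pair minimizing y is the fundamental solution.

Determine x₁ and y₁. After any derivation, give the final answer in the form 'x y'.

√499 = [22; 2,1,21,1,2,44, …], period ℓ=6 (even) → k=5
k=0  a_k=22  p_k/q_k = 22/1
…
k=2  a_k=1  p_k/q_k = 67/3
k=3  a_k=21  p_k/q_k = 1452/65
k=4  a_k=1  p_k/q_k = 1519/68
k=5  a_k=2  p_k/q_k = 4490/201
(x₁, y₁) = (4490, 201);  4490² − 499·201² = 1 ✓

4490 201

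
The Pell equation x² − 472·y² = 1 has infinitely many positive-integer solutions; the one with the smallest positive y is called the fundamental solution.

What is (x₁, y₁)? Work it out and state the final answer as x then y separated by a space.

d=472: √d = [21; 1,2,1,1,1,…,2,1,42] (ℓ=14, even), read p_13/q_13
k=0  a_k=21  p_k/q_k = 21/1
k=1  a_k=1  p_k/q_k = 22/1
k=2  a_k=2  p_k/q_k = 65/3
k=3  a_k=1  p_k/q_k = 87/4
k=4  a_k=1  p_k/q_k = 152/7
k=5  a_k=1  p_k/q_k = 239/11
…
k=8  a_k=4  p_k/q_k = 24224/1115
…
k=12  a_k=2  p_k/q_k = 222687/10250
k=13  a_k=1  p_k/q_k = 306917/14127
→ (306917, 14127).  Check: 306917²=94198044889, 472·14127²=94198044888, difference 1.

306917 14127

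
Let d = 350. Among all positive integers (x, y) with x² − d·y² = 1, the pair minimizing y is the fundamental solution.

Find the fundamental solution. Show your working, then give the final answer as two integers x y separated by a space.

d=350: √d = [18; 1,2,2,2,1,36] (ℓ=6, even), read p_5/q_5
i=0: a=18 ⇒ p=18, q=1
…
i=4: a=2 ⇒ p=318, q=17
i=5: a=1 ⇒ p=449, q=24
(x₁, y₁) = (449, 24);  449² − 350·24² = 1 ✓

449 24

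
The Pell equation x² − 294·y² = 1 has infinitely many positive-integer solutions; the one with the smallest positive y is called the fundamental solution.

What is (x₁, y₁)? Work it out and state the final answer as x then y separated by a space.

4801 280

[17; 6,1,4,1,6,34] for √294; ℓ=6 ⇒ convergent index 5
k=0  a_k=17  p_k/q_k = 17/1
k=1  a_k=6  p_k/q_k = 103/6
…
k=4  a_k=1  p_k/q_k = 703/41
k=5  a_k=6  p_k/q_k = 4801/280
fundamental: x₁=4801, y₁=280  (since 23049601 − 294·78400 = 1)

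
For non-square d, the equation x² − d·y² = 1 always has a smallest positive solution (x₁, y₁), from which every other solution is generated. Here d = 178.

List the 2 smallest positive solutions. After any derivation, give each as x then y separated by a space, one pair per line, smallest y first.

1601 120
5126401 384240

√178 → a₀=13, period (2,1,12,1,2,26); ℓ=6 even so k=5
step 0: (13, 1)  from 13·(1,0) + (0,1)
step 1: (27, 2)  from 2·(13,1) + (1,0)
step 2: (40, 3)  from 1·(27,2) + (13,1)
…
step 4: (547, 41)  from 1·(507,38) + (40,3)
step 5: (1601, 120)  from 2·(547,41) + (507,38)
→ (1601, 120).  Check: 1601²=2563201, 178·120²=2563200, difference 1.
(x_2, y_2) = (1601·1601 + 178·120·120, 1601·120 + 120·1601) = (5126401, 384240)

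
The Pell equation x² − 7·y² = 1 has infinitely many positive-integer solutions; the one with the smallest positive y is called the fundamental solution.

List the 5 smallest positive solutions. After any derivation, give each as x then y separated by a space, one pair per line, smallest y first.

8 3
127 48
2024 765
32257 12192
514088 194307

d=7: √d = [2; 1,1,1,4] (ℓ=4, even), read p_3/q_3
i=0: a=2 ⇒ p=2, q=1
…
i=2: a=1 ⇒ p=5, q=2
i=3: a=1 ⇒ p=8, q=3
→ (8, 3).  Check: 8²=64, 7·3²=63, difference 1.
n=2: (8,3)∘(8,3) = (8·8+7·3·3, 8·3+3·8) = (127,48)
n=3: (127,48)∘(8,3) = (8·127+7·3·48, 8·48+3·127) = (2024,765)
n=4: (2024,765)∘(8,3) = (8·2024+7·3·765, 8·765+3·2024) = (32257,12192)
n=5: (32257,12192)∘(8,3) = (8·32257+7·3·12192, 8·12192+3·32257) = (514088,194307)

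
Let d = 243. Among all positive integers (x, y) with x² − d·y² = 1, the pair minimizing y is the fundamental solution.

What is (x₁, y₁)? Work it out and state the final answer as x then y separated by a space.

√243 → a₀=15, period (1,1,2,3,15,3,2,1,1,30); ℓ=10 even so k=9
a_0=15:  p_0=15·1+0=15,  q_0=15·0+1=1
…
a_5=15:  p_5=15·265+78=4053,  q_5=15·17+5=260
…
a_8=1:  p_8=1·28901+12424=41325,  q_8=1·1854+797=2651
a_9=1:  p_9=1·41325+28901=70226,  q_9=1·2651+1854=4505
(x₁, y₁) = (70226, 4505);  70226² − 243·4505² = 1 ✓

70226 4505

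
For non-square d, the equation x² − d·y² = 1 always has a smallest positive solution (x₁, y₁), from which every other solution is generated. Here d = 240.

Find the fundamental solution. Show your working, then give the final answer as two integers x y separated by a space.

[15; 2,30] for √240; ℓ=2 ⇒ convergent index 1
i=0: a=15 ⇒ p=15, q=1
i=1: a=2 ⇒ p=31, q=2
→ (31, 2).  Check: 31²=961, 240·2²=960, difference 1.

31 2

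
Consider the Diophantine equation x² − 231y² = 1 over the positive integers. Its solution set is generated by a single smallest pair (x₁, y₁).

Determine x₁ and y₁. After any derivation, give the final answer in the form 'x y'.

76 5

√231 → a₀=15, period (5,30); ℓ=2 even so k=1
k=0  a_k=15  p_k/q_k = 15/1
k=1  a_k=5  p_k/q_k = 76/5
(x₁, y₁) = (76, 5);  76² − 231·5² = 1 ✓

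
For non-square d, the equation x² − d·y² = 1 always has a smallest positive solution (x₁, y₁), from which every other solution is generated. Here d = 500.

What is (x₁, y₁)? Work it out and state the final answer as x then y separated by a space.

[22; 2,1,3,2,1,…,1,2,44] for √500; ℓ=14 ⇒ convergent index 13
step 0: (22, 1)  from 22·(1,0) + (0,1)
step 1: (45, 2)  from 2·(22,1) + (1,0)
step 2: (67, 3)  from 1·(45,2) + (22,1)
…
step 5: (805, 36)  from 1·(559,25) + (246,11)
…
step 11: (259205, 11592)  from 3·(76317,3413) + (30254,1353)
step 12: (335522, 15005)  from 1·(259205,11592) + (76317,3413)
step 13: (930249, 41602)  from 2·(335522,15005) + (259205,11592)
→ (930249, 41602).  Check: 930249²=865363202001, 500·41602²=865363202000, difference 1.

930249 41602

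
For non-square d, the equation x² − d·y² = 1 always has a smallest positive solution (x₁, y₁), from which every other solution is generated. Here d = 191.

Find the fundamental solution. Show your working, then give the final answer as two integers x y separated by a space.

√191 = [13; 1,4,1,1,3,…,4,1,26, …], period ℓ=16 (even) → k=15
step 0: (13, 1)  from 13·(1,0) + (0,1)
step 1: (14, 1)  from 1·(13,1) + (1,0)
step 2: (69, 5)  from 4·(14,1) + (13,1)
…
step 5: (539, 39)  from 3·(152,11) + (83,6)
…
step 8: (40217, 2910)  from 13·(2999,217) + (1230,89)
…
step 11: (704682, 50989)  from 3·(207083,14984) + (83433,6037)
step 12: (911765, 65973)  from 1·(704682,50989) + (207083,14984)
…
step 14: (7377553, 533821)  from 4·(1616447,116962) + (911765,65973)
step 15: (8994000, 650783)  from 1·(7377553,533821) + (1616447,116962)
fundamental: x₁=8994000, y₁=650783  (since 80892036000000 − 191·423518513089 = 1)

8994000 650783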